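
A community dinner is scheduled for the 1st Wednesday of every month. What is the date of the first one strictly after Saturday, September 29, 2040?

October 3, 2040

September 2040 starts on a Saturday, so its 1st Wednesday is September 5, 2040 (4 days in).
That is not after September 29, 2040, so look at October 2040.
October 2040 starts on a Monday, so its 1st Wednesday is October 3, 2040 (2 days in).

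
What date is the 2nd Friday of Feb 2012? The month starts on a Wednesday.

Feb 2012 begins on a Wednesday, so the first Friday is Feb 3 (2 days later).
The 2nd Friday is 1 weeks later: 3 + 7 = 10.

Feb 10, 2012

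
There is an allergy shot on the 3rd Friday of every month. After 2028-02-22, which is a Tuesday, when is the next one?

2028-03-17

February 2028 starts on a Tuesday; its first Friday is the 4th, so the 3rd Friday is the 18th — 2028-02-18.
That is not after 2028-02-22, so look at March 2028.
March 2028 starts on a Wednesday; its first Friday is the 3rd, so the 3rd Friday is the 17th — 2028-03-17.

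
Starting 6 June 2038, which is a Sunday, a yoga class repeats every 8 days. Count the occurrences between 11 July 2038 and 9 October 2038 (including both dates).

Occurrences land 8·i days after 6 June 2038 for i = 0, 1, 2, …
11 July 2038 is 35 days after the start; 35 ÷ 8 = 4 remainder 3; since the remainder is 3, round up to i = 5. First occurrence in the window: #6 on 16 July 2038 (5×8 = 40 days in).
9 October 2038 is 125 days after the start; 125 ÷ 8 = 15 remainder 5. Last occurrence in the window: #16 on 4 October 2038.
Occurrences #6 through #16: 11 in total.

11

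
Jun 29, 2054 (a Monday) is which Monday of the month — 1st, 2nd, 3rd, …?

Day 29 falls in week ⌈29/7⌉ of the month.
Days 1–7 hold the 1st Monday, 8–14 the 2nd, 15–21 the 3rd, 22–28 the 4th, 29–31 the 5th.
29 is in the range for the 5th.

5th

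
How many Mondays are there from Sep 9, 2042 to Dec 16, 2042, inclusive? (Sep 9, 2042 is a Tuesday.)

Sep 9, 2042 is a Tuesday; the first Monday on or after it is Sep 15, 2042 (6 days later).
From Sep 15, 2042 to Dec 16, 2042: 15 + 31 + 30 + 16 = 92 days (rest of Sep, Oct, Nov, Dec).
92 ÷ 7 = 13 full weeks with remainder 1, so 13 more Mondays after the first → 14.

14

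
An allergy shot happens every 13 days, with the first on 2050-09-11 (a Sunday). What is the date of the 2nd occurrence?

The 2nd occurrence is 1 interval after the first: 1 × 13 = 13 days after 2050-09-11.
13 days later is 2050-09-24.

2050-09-24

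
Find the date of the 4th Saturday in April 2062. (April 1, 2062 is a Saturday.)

April 2062 begins on a Saturday, so the first Saturday is April 1.
The 4th Saturday is 3 weeks later: 1 + 21 = 22.

2062-04-22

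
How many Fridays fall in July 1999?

July 1, 1999 is a Thursday; the first Friday on or after it is July 2, 1999 (1 day later).
From July 2, 1999 to July 31, 1999 is 31 − 2 = 29 days.
29 ÷ 7 = 4 full weeks with remainder 1, so 4 more Fridays after the first → 5.

5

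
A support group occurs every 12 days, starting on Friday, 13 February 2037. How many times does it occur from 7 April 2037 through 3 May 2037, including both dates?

Occurrences land 12·i days after 13 February 2037 for i = 0, 1, 2, …
7 April 2037 is 53 days after the start; 53 ÷ 12 = 4 remainder 5; since the remainder is 5, round up to i = 5. First occurrence in the window: #6 on 14 April 2037 (5×12 = 60 days in).
3 May 2037 is 79 days after the start; 79 ÷ 12 = 6 remainder 7. Last occurrence in the window: #7 on 26 April 2037.
Occurrences #6 through #7: 2 in total.

2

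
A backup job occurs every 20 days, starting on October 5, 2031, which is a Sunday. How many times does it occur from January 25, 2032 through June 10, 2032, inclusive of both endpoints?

Occurrences land 20·i days after October 5, 2031 for i = 0, 1, 2, …
January 25, 2032 is 112 days after the start; 112 ÷ 20 = 5 remainder 12; since the remainder is 12, round up to i = 6. First occurrence in the window: #7 on February 2, 2032 (6×20 = 120 days in).
June 10, 2032 is 249 days after the start; 249 ÷ 20 = 12 remainder 9. Last occurrence in the window: #13 on June 1, 2032.
Occurrences #7 through #13: 7 in total.

7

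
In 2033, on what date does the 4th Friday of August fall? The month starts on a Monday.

2033-08-26

August 2033 begins on a Monday, so the first Friday is August 5 (4 days later).
The 4th Friday is 3 weeks later: 5 + 21 = 26.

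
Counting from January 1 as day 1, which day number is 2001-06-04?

155

Days in months before June: 31 + 28 + 31 + 30 + 31 = 151.
Plus 4 days into June → day 155.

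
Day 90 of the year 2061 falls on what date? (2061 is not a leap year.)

2061-03-31

January has 31 days (90 − 31 = 59 remain).
February has 28 days (59 − 28 = 31 remain).
31 into March → March 31.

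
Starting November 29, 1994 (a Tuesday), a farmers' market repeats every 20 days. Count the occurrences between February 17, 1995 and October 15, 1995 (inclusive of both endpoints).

Occurrences land 20·i days after November 29, 1994 for i = 0, 1, 2, …
February 17, 1995 is 80 days after the start; 80 ÷ 20 = 4 remainder 0. First occurrence in the window: #5 on February 17, 1995 (4×20 = 80 days in).
October 15, 1995 is 320 days after the start; 320 ÷ 20 = 16 remainder 0. Last occurrence in the window: #17 on October 15, 1995.
Occurrences #5 through #17: 13 in total.

13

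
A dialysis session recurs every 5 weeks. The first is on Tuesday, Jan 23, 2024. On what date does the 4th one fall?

The 4th occurrence is 3 intervals after the first: 3 × 35 = 105 days after Jan 23, 2024.
Jan has 31 days — 8 days to the end of Jan leaves 97.
Feb has 29 days (68 left).
Mar has 31 days (37 left).
Apr has 30 days (7 left).
7 days into May → May 7, 2024.

May 7, 2024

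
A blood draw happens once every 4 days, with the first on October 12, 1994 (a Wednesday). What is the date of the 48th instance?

April 18, 1995

The 48th occurrence is 47 intervals after the first: 47 × 4 = 188 days after October 12, 1994.
October has 31 days — 19 days to the end of October leaves 169.
November has 30 days (139 left).
December has 31 days (108 left).
January has 31 days (77 left).
February has 28 days (49 left).
March has 31 days (18 left).
18 days into April → April 18, 1995.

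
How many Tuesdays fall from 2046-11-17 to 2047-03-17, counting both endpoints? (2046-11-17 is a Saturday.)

2046-11-17 is a Saturday; the first Tuesday on or after it is 2046-11-20 (3 days later).
From 2046-11-20 to 2047-03-17: 10 + 31 + 31 + 28 + 17 = 117 days (rest of November, December, January, February, March).
117 ÷ 7 = 16 full weeks with remainder 5, so 16 more Tuesdays after the first → 17.

17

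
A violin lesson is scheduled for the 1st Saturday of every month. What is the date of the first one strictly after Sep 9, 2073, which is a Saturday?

Sep 2073 starts on a Friday, so its 1st Saturday is Sep 2, 2073 (1 day in).
That is not after Sep 9, 2073, so look at Oct 2073.
Oct 2073 starts on a Sunday, so its 1st Saturday is Oct 7, 2073 (6 days in).

Oct 7, 2073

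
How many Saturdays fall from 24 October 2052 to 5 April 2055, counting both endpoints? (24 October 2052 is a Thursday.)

128

24 October 2052 is a Thursday; the first Saturday on or after it is 26 October 2052 (2 days later).
From 26 October 2052 to 5 April 2055: 66 + 365 + 365 + 95 = 891 days (rest of 2052, 2053, 2054, to 5 April 2055 in 2055).
891 ÷ 7 = 127 full weeks with remainder 2, so 127 more Saturdays after the first → 128.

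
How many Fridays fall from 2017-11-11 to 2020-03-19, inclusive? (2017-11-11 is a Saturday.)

2017-11-11 is a Saturday; the first Friday on or after it is 2017-11-17 (6 days later).
From 2017-11-17 to 2020-03-19: 44 + 365 + 365 + 79 = 853 days (rest of 2017, 2018, 2019, to 2020-03-19 in 2020).
853 ÷ 7 = 121 full weeks with remainder 6, so 121 more Fridays after the first → 122.

122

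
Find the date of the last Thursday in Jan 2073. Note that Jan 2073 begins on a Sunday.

Jan 2073 begins on a Sunday, so the first Thursday is Jan 5 (4 days later).
Jan 2073 has 31 days. Adding weeks: 5, 12, 19, 26 — the last one ≤ 31 is the 26th.

Jan 26, 2073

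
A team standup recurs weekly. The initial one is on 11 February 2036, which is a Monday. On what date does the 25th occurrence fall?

The 25th occurrence is 24 intervals after the first: 24 × 7 = 168 days after 11 February 2036.
February has 29 days — 18 days to the end of February leaves 150.
March has 31 days (119 left).
April has 30 days (89 left).
May has 31 days (58 left).
June has 30 days (28 left).
28 days into July → 28 July 2036.

28 July 2036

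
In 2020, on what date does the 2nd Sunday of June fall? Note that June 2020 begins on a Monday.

June 2020 begins on a Monday, so the first Sunday is June 7 (6 days later).
The 2nd Sunday is 1 weeks later: 7 + 7 = 14.

June 14, 2020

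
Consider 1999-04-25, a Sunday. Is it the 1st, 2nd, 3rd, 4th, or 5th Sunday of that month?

4th

Day 25 falls in week ⌈25/7⌉ of the month.
Days 1–7 hold the 1st Sunday, 8–14 the 2nd, 15–21 the 3rd, 22–28 the 4th, 29–31 the 5th.
25 is in the range for the 4th.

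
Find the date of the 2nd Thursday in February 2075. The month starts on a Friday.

February 2075 begins on a Friday, so the first Thursday is February 7 (6 days later).
The 2nd Thursday is 1 weeks later: 7 + 7 = 14.

2075-02-14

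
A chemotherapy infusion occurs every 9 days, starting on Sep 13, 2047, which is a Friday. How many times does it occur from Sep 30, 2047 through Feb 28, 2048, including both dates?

Occurrences land 9·i days after Sep 13, 2047 for i = 0, 1, 2, …
Sep 30, 2047 is 17 days after the start; 17 ÷ 9 = 1 remainder 8; since the remainder is 8, round up to i = 2. First occurrence in the window: #3 on Oct 1, 2047 (2×9 = 18 days in).
Feb 28, 2048 is 168 days after the start; 168 ÷ 9 = 18 remainder 6. Last occurrence in the window: #19 on Feb 22, 2048.
Occurrences #3 through #19: 17 in total.

17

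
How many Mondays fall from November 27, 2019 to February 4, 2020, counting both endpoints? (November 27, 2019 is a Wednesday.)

10

November 27, 2019 is a Wednesday; the first Monday on or after it is December 2, 2019 (5 days later).
From December 2, 2019 to February 4, 2020: 29 + 31 + 4 = 64 days (rest of December, January, February).
64 ÷ 7 = 9 full weeks with remainder 1, so 9 more Mondays after the first → 10.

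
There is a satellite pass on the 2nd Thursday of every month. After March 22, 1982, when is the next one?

March 1982 starts on a Monday; its first Thursday is the 4th, so the 2nd Thursday is the 11th — March 11, 1982.
That is not after March 22, 1982, so look at April 1982.
April 1982 starts on a Thursday; its first Thursday is the 1st, so the 2nd Thursday is the 8th — April 8, 1982.

April 8, 1982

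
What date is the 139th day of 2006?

January has 31 days (139 − 31 = 108 remain).
February has 28 days (108 − 28 = 80 remain).
March has 31 days (80 − 31 = 49 remain).
April has 30 days (49 − 30 = 19 remain).
19 into May → May 19.

2006-05-19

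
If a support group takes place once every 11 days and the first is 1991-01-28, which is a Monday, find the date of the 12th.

1991-05-29

The 12th occurrence is 11 intervals after the first: 11 × 11 = 121 days after 1991-01-28.
January has 31 days — 3 days to the end of January leaves 118.
February has 28 days (90 left).
March has 31 days (59 left).
April has 30 days (29 left).
29 days into May → 1991-05-29.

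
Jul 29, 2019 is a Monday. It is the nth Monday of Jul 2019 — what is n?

5th

Day 29 falls in week ⌈29/7⌉ of the month.
Days 1–7 hold the 1st Monday, 8–14 the 2nd, 15–21 the 3rd, 22–28 the 4th, 29–31 the 5th.
29 is in the range for the 5th.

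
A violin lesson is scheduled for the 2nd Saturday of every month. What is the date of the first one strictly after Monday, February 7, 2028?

February 2028 starts on a Tuesday; its first Saturday is the 5th, so the 2nd Saturday is the 12th — February 12, 2028.
February 12, 2028 is after February 7, 2028, so that is the next one.

February 12, 2028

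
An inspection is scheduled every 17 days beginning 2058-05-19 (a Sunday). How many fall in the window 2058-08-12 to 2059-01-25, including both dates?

Occurrences land 17·i days after 2058-05-19 for i = 0, 1, 2, …
2058-08-12 is 85 days after the start; 85 ÷ 17 = 5 remainder 0. First occurrence in the window: #6 on 2058-08-12 (5×17 = 85 days in).
2059-01-25 is 251 days after the start; 251 ÷ 17 = 14 remainder 13. Last occurrence in the window: #15 on 2059-01-12.
Occurrences #6 through #15: 10 in total.

10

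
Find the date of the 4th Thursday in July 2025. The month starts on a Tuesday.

July 24, 2025

July 2025 begins on a Tuesday, so the first Thursday is July 3 (2 days later).
The 4th Thursday is 3 weeks later: 3 + 21 = 24.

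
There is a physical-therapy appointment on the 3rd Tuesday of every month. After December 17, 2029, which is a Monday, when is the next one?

December 18, 2029

December 2029 starts on a Saturday; its first Tuesday is the 4th, so the 3rd Tuesday is the 18th — December 18, 2029.
December 18, 2029 is after December 17, 2029, so that is the next one.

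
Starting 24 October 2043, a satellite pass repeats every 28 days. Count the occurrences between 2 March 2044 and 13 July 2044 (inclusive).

5

Occurrences land 28·i days after 24 October 2043 for i = 0, 1, 2, …
2 March 2044 is 130 days after the start; 130 ÷ 28 = 4 remainder 18; since the remainder is 18, round up to i = 5. First occurrence in the window: #6 on 12 March 2044 (5×28 = 140 days in).
13 July 2044 is 263 days after the start; 263 ÷ 28 = 9 remainder 11. Last occurrence in the window: #10 on 2 July 2044.
Occurrences #6 through #10: 5 in total.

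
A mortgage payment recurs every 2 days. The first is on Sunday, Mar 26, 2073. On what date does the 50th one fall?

The 50th occurrence is 49 intervals after the first: 49 × 2 = 98 days after Mar 26, 2073.
Mar has 31 days — 5 days to the end of Mar leaves 93.
Apr has 30 days (63 left).
May has 31 days (32 left).
Jun has 30 days (2 left).
2 days into Jul → Jul 2, 2073.

Jul 2, 2073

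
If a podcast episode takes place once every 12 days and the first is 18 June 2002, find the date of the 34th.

The 34th occurrence is 33 intervals after the first: 33 × 12 = 396 days after 18 June 2002.
June has 30 days — 12 days to the end of June leaves 384.
July has 31 days (353 left).
August has 31 days (322 left).
September has 30 days (292 left).
October has 31 days (261 left).
November has 30 days (231 left).
December has 31 days (200 left).
January has 31 days (169 left).
February has 28 days (141 left).
March has 31 days (110 left).
April has 30 days (80 left).
May has 31 days (49 left).
June has 30 days (19 left).
19 days into July → 19 July 2003.

19 July 2003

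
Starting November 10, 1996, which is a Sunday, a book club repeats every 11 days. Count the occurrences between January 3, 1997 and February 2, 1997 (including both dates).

Occurrences land 11·i days after November 10, 1996 for i = 0, 1, 2, …
January 3, 1997 is 54 days after the start; 54 ÷ 11 = 4 remainder 10; since the remainder is 10, round up to i = 5. First occurrence in the window: #6 on January 4, 1997 (5×11 = 55 days in).
February 2, 1997 is 84 days after the start; 84 ÷ 11 = 7 remainder 7. Last occurrence in the window: #8 on January 26, 1997.
Occurrences #6 through #8: 3 in total.

3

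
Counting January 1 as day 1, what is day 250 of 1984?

January has 31 days (250 − 31 = 219 remain).
February has 29 days (219 − 29 = 190 remain).
March has 31 days (190 − 31 = 159 remain).
April has 30 days (159 − 30 = 129 remain).
May has 31 days (129 − 31 = 98 remain).
June has 30 days (98 − 30 = 68 remain).
July has 31 days (68 − 31 = 37 remain).
August has 31 days (37 − 31 = 6 remain).
6 into September → September 6.

1984-09-06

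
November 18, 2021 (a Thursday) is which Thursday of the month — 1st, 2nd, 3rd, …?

Day 18 falls in week ⌈18/7⌉ of the month.
Days 1–7 hold the 1st Thursday, 8–14 the 2nd, 15–21 the 3rd, 22–28 the 4th, 29–31 the 5th.
18 is in the range for the 3rd.

3rd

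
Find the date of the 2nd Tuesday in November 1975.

1975-11-11

The first Tuesday of November 1975 is November 4.
The 2nd Tuesday is 1 weeks later: 4 + 7 = 11.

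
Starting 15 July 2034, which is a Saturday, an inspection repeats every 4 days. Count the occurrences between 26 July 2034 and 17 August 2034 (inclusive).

Occurrences land 4·i days after 15 July 2034 for i = 0, 1, 2, …
26 July 2034 is 11 days after the start; 11 ÷ 4 = 2 remainder 3; since the remainder is 3, round up to i = 3. First occurrence in the window: #4 on 27 July 2034 (3×4 = 12 days in).
17 August 2034 is 33 days after the start; 33 ÷ 4 = 8 remainder 1. Last occurrence in the window: #9 on 16 August 2034.
Occurrences #4 through #9: 6 in total.

6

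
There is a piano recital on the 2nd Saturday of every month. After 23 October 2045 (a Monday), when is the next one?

11 November 2045

October 2045 starts on a Sunday; its first Saturday is the 7th, so the 2nd Saturday is the 14th — 14 October 2045.
That is not after 23 October 2045, so look at November 2045.
November 2045 starts on a Wednesday; its first Saturday is the 4th, so the 2nd Saturday is the 11th — 11 November 2045.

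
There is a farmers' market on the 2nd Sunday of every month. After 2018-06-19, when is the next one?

2018-07-08

June 2018 starts on a Friday; its first Sunday is the 3rd, so the 2nd Sunday is the 10th — 2018-06-10.
That is not after 2018-06-19, so look at July 2018.
July 2018 starts on a Sunday; its first Sunday is the 1st, so the 2nd Sunday is the 8th — 2018-07-08.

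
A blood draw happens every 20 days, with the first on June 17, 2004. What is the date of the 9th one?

The 9th occurrence is 8 intervals after the first: 8 × 20 = 160 days after June 17, 2004.
June has 30 days — 13 days to the end of June leaves 147.
July has 31 days (116 left).
August has 31 days (85 left).
September has 30 days (55 left).
October has 31 days (24 left).
24 days into November → November 24, 2004.

November 24, 2004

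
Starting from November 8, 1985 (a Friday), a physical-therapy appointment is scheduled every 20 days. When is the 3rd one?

The 3rd occurrence is 2 intervals after the first: 2 × 20 = 40 days after November 8, 1985.
November has 30 days — 22 days to the end of November leaves 18.
18 days into December → December 18, 1985.

December 18, 1985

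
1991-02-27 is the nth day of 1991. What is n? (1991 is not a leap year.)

Days in months before February: 31 = 31.
Plus 27 days into February → day 58.

58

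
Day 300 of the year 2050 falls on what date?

October 27, 2050

January has 31 days (300 − 31 = 269 remain).
February has 28 days (269 − 28 = 241 remain).
March has 31 days (241 − 31 = 210 remain).
April has 30 days (210 − 30 = 180 remain).
May has 31 days (180 − 31 = 149 remain).
June has 30 days (149 − 30 = 119 remain).
July has 31 days (119 − 31 = 88 remain).
August has 31 days (88 − 31 = 57 remain).
September has 30 days (57 − 30 = 27 remain).
27 into October → October 27.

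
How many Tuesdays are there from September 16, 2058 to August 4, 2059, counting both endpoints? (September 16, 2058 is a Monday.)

September 16, 2058 is a Monday; the first Tuesday on or after it is September 17, 2058 (1 day later).
From September 17, 2058 to August 4, 2059: 105 + 216 = 321 days (rest of 2058, to August 4, 2059 in 2059).
321 ÷ 7 = 45 full weeks with remainder 6, so 45 more Tuesdays after the first → 46.

46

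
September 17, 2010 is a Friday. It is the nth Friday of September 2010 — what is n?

Day 17 falls in week ⌈17/7⌉ of the month.
Days 1–7 hold the 1st Friday, 8–14 the 2nd, 15–21 the 3rd, 22–28 the 4th, 29–31 the 5th.
17 is in the range for the 3rd.

3rd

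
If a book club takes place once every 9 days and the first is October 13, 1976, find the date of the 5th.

November 18, 1976

The 5th occurrence is 4 intervals after the first: 4 × 9 = 36 days after October 13, 1976.
October has 31 days — 18 days to the end of October leaves 18.
18 days into November → November 18, 1976.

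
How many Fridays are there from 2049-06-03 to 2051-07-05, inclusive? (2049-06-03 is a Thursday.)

109

2049-06-03 is a Thursday; the first Friday on or after it is 2049-06-04 (1 day later).
From 2049-06-04 to 2051-07-05: 210 + 365 + 186 = 761 days (rest of 2049, 2050, to 2051-07-05 in 2051).
761 ÷ 7 = 108 full weeks with remainder 5, so 108 more Fridays after the first → 109.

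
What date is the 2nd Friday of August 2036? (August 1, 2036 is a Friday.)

August 2036 begins on a Friday, so the first Friday is August 1.
The 2nd Friday is 1 weeks later: 1 + 7 = 8.

8 August 2036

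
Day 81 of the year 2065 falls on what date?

22 March 2065

January has 31 days (81 − 31 = 50 remain).
February has 28 days (50 − 28 = 22 remain).
22 into March → March 22.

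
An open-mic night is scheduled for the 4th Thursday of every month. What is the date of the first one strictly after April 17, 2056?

April 2056 starts on a Saturday; its first Thursday is the 6th, so the 4th Thursday is the 27th — April 27, 2056.
April 27, 2056 is after April 17, 2056, so that is the next one.

April 27, 2056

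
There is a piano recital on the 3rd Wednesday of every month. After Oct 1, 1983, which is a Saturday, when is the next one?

Oct 19, 1983

Oct 1983 starts on a Saturday; its first Wednesday is the 5th, so the 3rd Wednesday is the 19th — Oct 19, 1983.
Oct 19, 1983 is after Oct 1, 1983, so that is the next one.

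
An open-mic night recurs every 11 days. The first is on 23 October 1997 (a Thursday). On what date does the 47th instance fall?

13 March 1999

The 47th occurrence is 46 intervals after the first: 46 × 11 = 506 days after 23 October 1997.
October has 31 days — 8 days to the end of October leaves 498.
From end of October to end of 1997 is 61 days (437 left).
1998 has 365 days (72 left).
January has 31 days (41 left).
February has 28 days (13 left).
13 days into March → 13 March 1999.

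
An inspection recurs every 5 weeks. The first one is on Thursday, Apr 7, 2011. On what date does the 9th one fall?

Jan 12, 2012

The 9th occurrence is 8 intervals after the first: 8 × 35 = 280 days after Apr 7, 2011.
Apr has 30 days — 23 days to the end of Apr leaves 257.
May has 31 days (226 left).
Jun has 30 days (196 left).
Jul has 31 days (165 left).
Aug has 31 days (134 left).
Sep has 30 days (104 left).
Oct has 31 days (73 left).
Nov has 30 days (43 left).
Dec has 31 days (12 left).
12 days into Jan → Jan 12, 2012.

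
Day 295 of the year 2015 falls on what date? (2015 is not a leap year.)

January has 31 days (295 − 31 = 264 remain).
February has 28 days (264 − 28 = 236 remain).
March has 31 days (236 − 31 = 205 remain).
April has 30 days (205 − 30 = 175 remain).
May has 31 days (175 − 31 = 144 remain).
June has 30 days (144 − 30 = 114 remain).
July has 31 days (114 − 31 = 83 remain).
August has 31 days (83 − 31 = 52 remain).
September has 30 days (52 − 30 = 22 remain).
22 into October → October 22.

October 22, 2015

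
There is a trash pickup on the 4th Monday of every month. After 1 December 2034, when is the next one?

25 December 2034

December 2034 starts on a Friday; its first Monday is the 4th, so the 4th Monday is the 25th — 25 December 2034.
25 December 2034 is after 1 December 2034, so that is the next one.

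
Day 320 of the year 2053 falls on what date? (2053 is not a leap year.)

2053-11-16

January has 31 days (320 − 31 = 289 remain).
February has 28 days (289 − 28 = 261 remain).
March has 31 days (261 − 31 = 230 remain).
April has 30 days (230 − 30 = 200 remain).
May has 31 days (200 − 31 = 169 remain).
June has 30 days (169 − 30 = 139 remain).
July has 31 days (139 − 31 = 108 remain).
August has 31 days (108 − 31 = 77 remain).
September has 30 days (77 − 30 = 47 remain).
October has 31 days (47 − 31 = 16 remain).
16 into November → November 16.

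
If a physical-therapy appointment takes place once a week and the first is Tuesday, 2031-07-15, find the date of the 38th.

The 38th occurrence is 37 intervals after the first: 37 × 7 = 259 days after 2031-07-15.
July has 31 days — 16 days to the end of July leaves 243.
August has 31 days (212 left).
September has 30 days (182 left).
October has 31 days (151 left).
November has 30 days (121 left).
December has 31 days (90 left).
January has 31 days (59 left).
February has 29 days (30 left).
30 days into March → 2032-03-30.

2032-03-30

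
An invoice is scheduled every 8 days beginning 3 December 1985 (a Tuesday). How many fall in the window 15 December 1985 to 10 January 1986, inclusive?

Occurrences land 8·i days after 3 December 1985 for i = 0, 1, 2, …
15 December 1985 is 12 days after the start; 12 ÷ 8 = 1 remainder 4; since the remainder is 4, round up to i = 2. First occurrence in the window: #3 on 19 December 1985 (2×8 = 16 days in).
10 January 1986 is 38 days after the start; 38 ÷ 8 = 4 remainder 6. Last occurrence in the window: #5 on 4 January 1986.
Occurrences #3 through #5: 3 in total.

3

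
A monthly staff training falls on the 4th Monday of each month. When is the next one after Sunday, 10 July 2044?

July 2044 starts on a Friday; its first Monday is the 4th, so the 4th Monday is the 25th — 25 July 2044.
25 July 2044 is after 10 July 2044, so that is the next one.

25 July 2044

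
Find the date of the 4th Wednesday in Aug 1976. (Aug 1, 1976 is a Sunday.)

Aug 25, 1976

Aug 1976 begins on a Sunday, so the first Wednesday is Aug 4 (3 days later).
The 4th Wednesday is 3 weeks later: 4 + 21 = 25.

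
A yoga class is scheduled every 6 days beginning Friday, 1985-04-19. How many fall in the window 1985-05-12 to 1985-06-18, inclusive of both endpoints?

7

Occurrences land 6·i days after 1985-04-19 for i = 0, 1, 2, …
1985-05-12 is 23 days after the start; 23 ÷ 6 = 3 remainder 5; since the remainder is 5, round up to i = 4. First occurrence in the window: #5 on 1985-05-13 (4×6 = 24 days in).
1985-06-18 is 60 days after the start; 60 ÷ 6 = 10 remainder 0. Last occurrence in the window: #11 on 1985-06-18.
Occurrences #5 through #11: 7 in total.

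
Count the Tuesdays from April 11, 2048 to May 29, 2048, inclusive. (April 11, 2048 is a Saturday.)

7

April 11, 2048 is a Saturday; the first Tuesday on or after it is April 14, 2048 (3 days later).
From April 14, 2048 to May 29, 2048: 16 + 29 = 45 days (rest of April, May).
45 ÷ 7 = 6 full weeks with remainder 3, so 6 more Tuesdays after the first → 7.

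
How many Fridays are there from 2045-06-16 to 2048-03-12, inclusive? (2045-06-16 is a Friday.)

143

2045-06-16 is a Friday; the first Friday on or after it is 2045-06-16.
From 2045-06-16 to 2048-03-12: 198 + 365 + 365 + 72 = 1000 days (rest of 2045, 2046, 2047, to 2048-03-12 in 2048).
1000 ÷ 7 = 142 full weeks with remainder 6, so 142 more Fridays after the first → 143.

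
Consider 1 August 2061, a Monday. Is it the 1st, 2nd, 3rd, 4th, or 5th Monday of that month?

Day 1 falls in week ⌈1/7⌉ of the month.
Days 1–7 hold the 1st Monday, 8–14 the 2nd, 15–21 the 3rd, 22–28 the 4th, 29–31 the 5th.
1 is in the range for the 1st.

1st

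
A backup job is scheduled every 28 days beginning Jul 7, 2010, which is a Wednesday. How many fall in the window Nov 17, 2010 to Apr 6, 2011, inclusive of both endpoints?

Occurrences land 28·i days after Jul 7, 2010 for i = 0, 1, 2, …
Nov 17, 2010 is 133 days after the start; 133 ÷ 28 = 4 remainder 21; since the remainder is 21, round up to i = 5. First occurrence in the window: #6 on Nov 24, 2010 (5×28 = 140 days in).
Apr 6, 2011 is 273 days after the start; 273 ÷ 28 = 9 remainder 21. Last occurrence in the window: #10 on Mar 16, 2011.
Occurrences #6 through #10: 5 in total.

5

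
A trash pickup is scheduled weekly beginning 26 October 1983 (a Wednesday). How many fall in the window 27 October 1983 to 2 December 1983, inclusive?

Occurrences land 7·i days after 26 October 1983 for i = 0, 1, 2, …
27 October 1983 is 1 day after the start; 1 ÷ 7 = 0 remainder 1; since the remainder is 1, round up to i = 1. First occurrence in the window: #2 on 2 November 1983 (1×7 = 7 days in).
2 December 1983 is 37 days after the start; 37 ÷ 7 = 5 remainder 2. Last occurrence in the window: #6 on 30 November 1983.
Occurrences #2 through #6: 5 in total.

5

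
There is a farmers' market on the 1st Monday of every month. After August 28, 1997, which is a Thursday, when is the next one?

August 1997 starts on a Friday, so its 1st Monday is August 4, 1997 (3 days in).
That is not after August 28, 1997, so look at September 1997.
September 1997 starts on a Monday, so its 1st Monday is September 1, 1997.

September 1, 1997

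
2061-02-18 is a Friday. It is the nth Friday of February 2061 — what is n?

3rd

Day 18 falls in week ⌈18/7⌉ of the month.
Days 1–7 hold the 1st Friday, 8–14 the 2nd, 15–21 the 3rd, 22–28 the 4th, 29–31 the 5th.
18 is in the range for the 3rd.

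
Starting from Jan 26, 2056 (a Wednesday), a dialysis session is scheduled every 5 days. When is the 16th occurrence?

The 16th occurrence is 15 intervals after the first: 15 × 5 = 75 days after Jan 26, 2056.
Jan has 31 days — 5 days to the end of Jan leaves 70.
Feb has 29 days (41 left).
Mar has 31 days (10 left).
10 days into Apr → Apr 10, 2056.

Apr 10, 2056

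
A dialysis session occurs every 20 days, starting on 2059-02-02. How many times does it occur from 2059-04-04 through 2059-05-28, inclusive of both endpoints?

2

Occurrences land 20·i days after 2059-02-02 for i = 0, 1, 2, …
2059-04-04 is 61 days after the start; 61 ÷ 20 = 3 remainder 1; since the remainder is 1, round up to i = 4. First occurrence in the window: #5 on 2059-04-23 (4×20 = 80 days in).
2059-05-28 is 115 days after the start; 115 ÷ 20 = 5 remainder 15. Last occurrence in the window: #6 on 2059-05-13.
Occurrences #5 through #6: 2 in total.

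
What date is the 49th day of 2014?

Jan has 31 days (49 − 31 = 18 remain).
18 into Feb → Feb 18.

Feb 18, 2014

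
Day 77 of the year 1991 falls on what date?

January has 31 days (77 − 31 = 46 remain).
February has 28 days (46 − 28 = 18 remain).
18 into March → March 18.

March 18, 1991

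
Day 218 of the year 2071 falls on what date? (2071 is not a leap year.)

Jan has 31 days (218 − 31 = 187 remain).
Feb has 28 days (187 − 28 = 159 remain).
Mar has 31 days (159 − 31 = 128 remain).
Apr has 30 days (128 − 30 = 98 remain).
May has 31 days (98 − 31 = 67 remain).
Jun has 30 days (67 − 30 = 37 remain).
Jul has 31 days (37 − 31 = 6 remain).
6 into Aug → Aug 6.

Aug 6, 2071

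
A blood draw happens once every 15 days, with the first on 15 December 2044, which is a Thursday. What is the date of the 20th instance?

The 20th occurrence is 19 intervals after the first: 19 × 15 = 285 days after 15 December 2044.
December has 31 days — 16 days to the end of December leaves 269.
January has 31 days (238 left).
February has 28 days (210 left).
March has 31 days (179 left).
April has 30 days (149 left).
May has 31 days (118 left).
June has 30 days (88 left).
July has 31 days (57 left).
August has 31 days (26 left).
26 days into September → 26 September 2045.

26 September 2045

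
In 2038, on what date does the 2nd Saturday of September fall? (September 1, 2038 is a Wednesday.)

September 11, 2038

September 2038 begins on a Wednesday, so the first Saturday is September 4 (3 days later).
The 2nd Saturday is 1 weeks later: 4 + 7 = 11.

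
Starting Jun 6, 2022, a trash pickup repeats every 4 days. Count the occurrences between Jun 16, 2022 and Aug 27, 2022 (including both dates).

Occurrences land 4·i days after Jun 6, 2022 for i = 0, 1, 2, …
Jun 16, 2022 is 10 days after the start; 10 ÷ 4 = 2 remainder 2; since the remainder is 2, round up to i = 3. First occurrence in the window: #4 on Jun 18, 2022 (3×4 = 12 days in).
Aug 27, 2022 is 82 days after the start; 82 ÷ 4 = 20 remainder 2. Last occurrence in the window: #21 on Aug 25, 2022.
Occurrences #4 through #21: 18 in total.

18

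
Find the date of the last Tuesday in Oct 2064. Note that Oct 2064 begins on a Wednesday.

Oct 28, 2064

Oct 2064 begins on a Wednesday, so the first Tuesday is Oct 7 (6 days later).
Oct 2064 has 31 days. Adding weeks: 7, 14, 21, 28 — the last one ≤ 31 is the 28th.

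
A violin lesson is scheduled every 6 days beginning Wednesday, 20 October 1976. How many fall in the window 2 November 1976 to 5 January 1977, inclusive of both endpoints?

10

Occurrences land 6·i days after 20 October 1976 for i = 0, 1, 2, …
2 November 1976 is 13 days after the start; 13 ÷ 6 = 2 remainder 1; since the remainder is 1, round up to i = 3. First occurrence in the window: #4 on 7 November 1976 (3×6 = 18 days in).
5 January 1977 is 77 days after the start; 77 ÷ 6 = 12 remainder 5. Last occurrence in the window: #13 on 31 December 1976.
Occurrences #4 through #13: 10 in total.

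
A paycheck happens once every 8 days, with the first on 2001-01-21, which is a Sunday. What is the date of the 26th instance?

The 26th occurrence is 25 intervals after the first: 25 × 8 = 200 days after 2001-01-21.
January has 31 days — 10 days to the end of January leaves 190.
February has 28 days (162 left).
March has 31 days (131 left).
April has 30 days (101 left).
May has 31 days (70 left).
June has 30 days (40 left).
July has 31 days (9 left).
9 days into August → 2001-08-09.

2001-08-09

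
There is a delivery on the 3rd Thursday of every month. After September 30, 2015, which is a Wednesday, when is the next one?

September 2015 starts on a Tuesday; its first Thursday is the 3rd, so the 3rd Thursday is the 17th — September 17, 2015.
That is not after September 30, 2015, so look at October 2015.
October 2015 starts on a Thursday; its first Thursday is the 1st, so the 3rd Thursday is the 15th — October 15, 2015.

October 15, 2015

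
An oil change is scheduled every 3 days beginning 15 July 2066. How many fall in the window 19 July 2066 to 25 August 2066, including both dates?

12

Occurrences land 3·i days after 15 July 2066 for i = 0, 1, 2, …
19 July 2066 is 4 days after the start; 4 ÷ 3 = 1 remainder 1; since the remainder is 1, round up to i = 2. First occurrence in the window: #3 on 21 July 2066 (2×3 = 6 days in).
25 August 2066 is 41 days after the start; 41 ÷ 3 = 13 remainder 2. Last occurrence in the window: #14 on 23 August 2066.
Occurrences #3 through #14: 12 in total.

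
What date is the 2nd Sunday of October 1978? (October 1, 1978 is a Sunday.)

October 8, 1978

October 1978 begins on a Sunday, so the first Sunday is October 1.
The 2nd Sunday is 1 weeks later: 1 + 7 = 8.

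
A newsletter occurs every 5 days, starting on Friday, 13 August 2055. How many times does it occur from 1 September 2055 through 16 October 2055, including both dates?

9

Occurrences land 5·i days after 13 August 2055 for i = 0, 1, 2, …
1 September 2055 is 19 days after the start; 19 ÷ 5 = 3 remainder 4; since the remainder is 4, round up to i = 4. First occurrence in the window: #5 on 2 September 2055 (4×5 = 20 days in).
16 October 2055 is 64 days after the start; 64 ÷ 5 = 12 remainder 4. Last occurrence in the window: #13 on 12 October 2055.
Occurrences #5 through #13: 9 in total.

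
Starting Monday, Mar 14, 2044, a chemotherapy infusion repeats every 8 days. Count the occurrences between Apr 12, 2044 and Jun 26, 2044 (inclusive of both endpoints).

Occurrences land 8·i days after Mar 14, 2044 for i = 0, 1, 2, …
Apr 12, 2044 is 29 days after the start; 29 ÷ 8 = 3 remainder 5; since the remainder is 5, round up to i = 4. First occurrence in the window: #5 on Apr 15, 2044 (4×8 = 32 days in).
Jun 26, 2044 is 104 days after the start; 104 ÷ 8 = 13 remainder 0. Last occurrence in the window: #14 on Jun 26, 2044.
Occurrences #5 through #14: 10 in total.

10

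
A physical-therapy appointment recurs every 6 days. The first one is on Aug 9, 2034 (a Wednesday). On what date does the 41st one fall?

Apr 6, 2035

The 41st occurrence is 40 intervals after the first: 40 × 6 = 240 days after Aug 9, 2034.
Aug has 31 days — 22 days to the end of Aug leaves 218.
Sep has 30 days (188 left).
Oct has 31 days (157 left).
Nov has 30 days (127 left).
Dec has 31 days (96 left).
Jan has 31 days (65 left).
Feb has 28 days (37 left).
Mar has 31 days (6 left).
6 days into Apr → Apr 6, 2035.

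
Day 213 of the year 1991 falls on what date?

Jan has 31 days (213 − 31 = 182 remain).
Feb has 28 days (182 − 28 = 154 remain).
Mar has 31 days (154 − 31 = 123 remain).
Apr has 30 days (123 − 30 = 93 remain).
May has 31 days (93 − 31 = 62 remain).
Jun has 30 days (62 − 30 = 32 remain).
Jul has 31 days (32 − 31 = 1 remain).
1 into Aug → Aug 1.

Aug 1, 1991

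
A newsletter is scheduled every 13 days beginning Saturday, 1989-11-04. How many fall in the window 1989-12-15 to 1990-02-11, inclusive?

4

Occurrences land 13·i days after 1989-11-04 for i = 0, 1, 2, …
1989-12-15 is 41 days after the start; 41 ÷ 13 = 3 remainder 2; since the remainder is 2, round up to i = 4. First occurrence in the window: #5 on 1989-12-26 (4×13 = 52 days in).
1990-02-11 is 99 days after the start; 99 ÷ 13 = 7 remainder 8. Last occurrence in the window: #8 on 1990-02-03.
Occurrences #5 through #8: 4 in total.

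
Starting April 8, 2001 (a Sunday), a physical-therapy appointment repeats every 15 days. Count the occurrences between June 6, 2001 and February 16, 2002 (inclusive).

17

Occurrences land 15·i days after April 8, 2001 for i = 0, 1, 2, …
June 6, 2001 is 59 days after the start; 59 ÷ 15 = 3 remainder 14; since the remainder is 14, round up to i = 4. First occurrence in the window: #5 on June 7, 2001 (4×15 = 60 days in).
February 16, 2002 is 314 days after the start; 314 ÷ 15 = 20 remainder 14. Last occurrence in the window: #21 on February 2, 2002.
Occurrences #5 through #21: 17 in total.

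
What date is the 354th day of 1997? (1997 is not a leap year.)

December 20, 1997

January has 31 days (354 − 31 = 323 remain).
February has 28 days (323 − 28 = 295 remain).
March has 31 days (295 − 31 = 264 remain).
April has 30 days (264 − 30 = 234 remain).
May has 31 days (234 − 31 = 203 remain).
June has 30 days (203 − 30 = 173 remain).
July has 31 days (173 − 31 = 142 remain).
August has 31 days (142 − 31 = 111 remain).
September has 30 days (111 − 30 = 81 remain).
October has 31 days (81 − 31 = 50 remain).
November has 30 days (50 − 30 = 20 remain).
20 into December → December 20.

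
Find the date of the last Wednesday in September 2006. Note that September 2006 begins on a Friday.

2006-09-27

September 2006 begins on a Friday, so the first Wednesday is September 6 (5 days later).
September 2006 has 30 days. Adding weeks: 6, 13, 20, 27 — the last one ≤ 30 is the 27th.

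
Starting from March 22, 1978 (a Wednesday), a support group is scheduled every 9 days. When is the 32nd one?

December 26, 1978

The 32nd occurrence is 31 intervals after the first: 31 × 9 = 279 days after March 22, 1978.
March has 31 days — 9 days to the end of March leaves 270.
April has 30 days (240 left).
May has 31 days (209 left).
June has 30 days (179 left).
July has 31 days (148 left).
August has 31 days (117 left).
September has 30 days (87 left).
October has 31 days (56 left).
November has 30 days (26 left).
26 days into December → December 26, 1978.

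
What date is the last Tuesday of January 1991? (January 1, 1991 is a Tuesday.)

1991-01-29

January 1991 begins on a Tuesday, so the first Tuesday is January 1.
January 1991 has 31 days. Adding weeks: 1, 8, 15, 22, 29 — the last one ≤ 31 is the 29th.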